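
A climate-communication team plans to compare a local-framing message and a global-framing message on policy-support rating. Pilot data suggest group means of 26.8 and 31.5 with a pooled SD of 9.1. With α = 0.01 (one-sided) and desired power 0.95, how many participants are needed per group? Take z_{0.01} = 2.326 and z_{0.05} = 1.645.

Cohen's d = |M₁ − M₂| / SD_pooled = |26.8 − 31.5| / 9.1 = 4.7 / 9.1 = 0.516.
For two independent groups with equal n: n = 2·((z_{α} + z_β) / d)².
z_{α} + z_β = 2.326 + 1.645 = 3.971.
n = 2 × (3.971 / 0.516)² = 2 × 7.696² = 2 × 59.22 = 118.4.
Round up to the next whole participant.

n = 119 per group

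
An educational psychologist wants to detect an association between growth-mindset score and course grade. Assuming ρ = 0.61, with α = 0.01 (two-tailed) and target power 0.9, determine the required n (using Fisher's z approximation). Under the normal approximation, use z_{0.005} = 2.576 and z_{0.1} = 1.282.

n = 33

Fisher's z: C = ½·ln((1+r)/(1−r)) = ½·ln(4.1282) = 0.7089.
n = ((z_{α/2} + z_β)/C)² + 3.
(2.576 + 1.282) / 0.7089 = 3.858 / 0.7089 = 5.442.
n = 5.442² + 3 = 29.62 + 3 = 32.6.
Round up.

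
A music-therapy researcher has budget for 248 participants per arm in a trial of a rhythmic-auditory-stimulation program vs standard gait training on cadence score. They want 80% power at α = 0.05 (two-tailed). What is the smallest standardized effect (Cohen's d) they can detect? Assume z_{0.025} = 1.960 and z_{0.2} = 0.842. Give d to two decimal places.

d_min ≈ 0.25

For two independent groups of n = 248 each: d_min = (z_{α/2} + z_β)·√(2/n).
z-sum = 1.960 + 0.842 = 2.802.
d_min = 2.802 × √(2/248) = 2.802 × 0.0898 = 0.252.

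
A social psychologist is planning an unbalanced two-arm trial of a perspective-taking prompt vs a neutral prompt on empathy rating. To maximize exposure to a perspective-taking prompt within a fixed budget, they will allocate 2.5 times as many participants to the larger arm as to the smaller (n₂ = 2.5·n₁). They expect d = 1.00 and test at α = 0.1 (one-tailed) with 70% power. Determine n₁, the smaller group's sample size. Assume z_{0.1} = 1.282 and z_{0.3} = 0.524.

With allocation ratio k = n₂/n₁ = 2.5, Var(x̄₁−x̄₂) = σ²(1/n₁ + 1/(k·n₁)) = σ²·(k+1)/(k·n₁).
So n₁ = (1 + 1/k)·((z_{α} + z_β)/d)² = 1.400 × (1.806/1.00)².
n₁ = 1.400 × 3.26 = 4.6.
Round up: n₁ = 5, giving n₂ = ⌈2.5 × 5⌉ = ⌈12.5⌉ = 13.

n₁ = 5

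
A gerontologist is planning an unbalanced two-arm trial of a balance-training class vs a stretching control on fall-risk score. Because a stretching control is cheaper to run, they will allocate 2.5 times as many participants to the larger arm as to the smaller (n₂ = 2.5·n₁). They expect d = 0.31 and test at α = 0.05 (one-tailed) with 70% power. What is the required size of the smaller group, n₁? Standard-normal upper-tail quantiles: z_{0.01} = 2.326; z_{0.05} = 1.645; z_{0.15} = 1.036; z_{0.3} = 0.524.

n₁ = 69

With allocation ratio k = n₂/n₁ = 2.5, Var(x̄₁−x̄₂) = σ²(1/n₁ + 1/(k·n₁)) = σ²·(k+1)/(k·n₁).
So n₁ = (1 + 1/k)·((z_{α} + z_β)/d)² = 1.400 × (2.169/0.31)².
n₁ = 1.400 × 48.95 = 68.5.
Round up: n₁ = 69, giving n₂ = ⌈2.5 × 69⌉ = ⌈172.5⌉ = 173.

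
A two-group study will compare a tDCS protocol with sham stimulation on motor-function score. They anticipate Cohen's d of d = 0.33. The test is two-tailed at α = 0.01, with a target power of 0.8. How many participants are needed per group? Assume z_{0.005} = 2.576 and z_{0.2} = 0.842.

n = 215 per group

For two independent groups with equal n: n = 2·((z_{α/2} + z_β) / d)².
z_{α/2} + z_β = 2.576 + 0.842 = 3.418.
n = 2 × (3.418 / 0.33)² = 2 × 10.358² = 2 × 107.28 = 214.6.
Round up to the next whole participant.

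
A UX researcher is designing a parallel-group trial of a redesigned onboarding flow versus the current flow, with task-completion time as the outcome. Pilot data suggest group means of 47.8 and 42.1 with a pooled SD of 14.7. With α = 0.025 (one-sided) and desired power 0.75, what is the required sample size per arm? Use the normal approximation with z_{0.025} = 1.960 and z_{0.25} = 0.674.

Cohen's d = |M₁ − M₂| / SD_pooled = |47.8 − 42.1| / 14.7 = 5.7 / 14.7 = 0.388.
For two independent groups with equal n: n = 2·((z_{α} + z_β) / d)².
z_{α} + z_β = 1.960 + 0.674 = 2.634.
n = 2 × (2.634 / 0.388)² = 2 × 6.789² = 2 × 46.09 = 92.2.
Round up to the next whole participant.

n = 93 per group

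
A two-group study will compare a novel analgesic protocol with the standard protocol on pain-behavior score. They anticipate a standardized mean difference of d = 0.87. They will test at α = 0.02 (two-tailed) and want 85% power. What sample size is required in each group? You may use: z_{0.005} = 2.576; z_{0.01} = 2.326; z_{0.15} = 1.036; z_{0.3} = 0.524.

For two independent groups with equal n: n = 2·((z_{α/2} + z_β) / d)².
z_{α/2} + z_β = 2.326 + 1.036 = 3.362.
n = 2 × (3.362 / 0.87)² = 2 × 3.864² = 2 × 14.93 = 29.9.
Round up to the next whole participant.

n = 30 per group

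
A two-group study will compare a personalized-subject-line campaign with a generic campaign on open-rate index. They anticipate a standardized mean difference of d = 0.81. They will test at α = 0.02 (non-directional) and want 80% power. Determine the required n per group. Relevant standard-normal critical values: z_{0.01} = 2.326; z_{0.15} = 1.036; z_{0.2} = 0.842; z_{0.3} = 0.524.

n = 31 per group

For two independent groups with equal n: n = 2·((z_{α/2} + z_β) / d)².
z_{α/2} + z_β = 2.326 + 0.842 = 3.168.
n = 2 × (3.168 / 0.81)² = 2 × 3.911² = 2 × 15.30 = 30.6.
Round up to the next whole participant.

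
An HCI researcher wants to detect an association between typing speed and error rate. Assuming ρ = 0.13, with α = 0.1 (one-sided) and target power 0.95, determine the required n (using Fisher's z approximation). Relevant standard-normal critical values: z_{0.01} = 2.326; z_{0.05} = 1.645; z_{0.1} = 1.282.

n = 505

Fisher's z: C = ½·ln((1+r)/(1−r)) = ½·ln(1.2989) = 0.1307.
n = ((z_{α} + z_β)/C)² + 3.
(1.282 + 1.645) / 0.1307 = 2.927 / 0.1307 = 22.395.
n = 22.395² + 3 = 501.53 + 3 = 504.5.
Round up.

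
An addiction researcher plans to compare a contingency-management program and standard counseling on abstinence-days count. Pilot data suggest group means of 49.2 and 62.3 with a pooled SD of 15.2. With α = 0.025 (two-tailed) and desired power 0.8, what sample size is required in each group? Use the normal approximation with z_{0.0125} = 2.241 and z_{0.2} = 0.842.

n = 26 per group

Cohen's d = |M₁ − M₂| / SD_pooled = |49.2 − 62.3| / 15.2 = 13.1 / 15.2 = 0.862.
For two independent groups with equal n: n = 2·((z_{α/2} + z_β) / d)².
z_{α/2} + z_β = 2.241 + 0.842 = 3.083.
n = 2 × (3.083 / 0.862)² = 2 × 3.577² = 2 × 12.79 = 25.6.
Round up to the next whole participant.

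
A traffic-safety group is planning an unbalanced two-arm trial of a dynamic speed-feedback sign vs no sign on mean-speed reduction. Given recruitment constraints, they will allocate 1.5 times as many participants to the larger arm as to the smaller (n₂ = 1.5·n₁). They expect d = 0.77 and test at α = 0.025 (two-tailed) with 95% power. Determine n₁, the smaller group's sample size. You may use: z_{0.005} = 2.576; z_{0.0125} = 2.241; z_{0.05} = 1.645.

n₁ = 43

With allocation ratio k = n₂/n₁ = 1.5, Var(x̄₁−x̄₂) = σ²(1/n₁ + 1/(k·n₁)) = σ²·(k+1)/(k·n₁).
So n₁ = (1 + 1/k)·((z_{α/2} + z_β)/d)² = 1.667 × (3.886/0.77)².
n₁ = 1.667 × 25.47 = 42.4.
Round up: n₁ = 43, giving n₂ = ⌈1.5 × 43⌉ = ⌈64.5⌉ = 65.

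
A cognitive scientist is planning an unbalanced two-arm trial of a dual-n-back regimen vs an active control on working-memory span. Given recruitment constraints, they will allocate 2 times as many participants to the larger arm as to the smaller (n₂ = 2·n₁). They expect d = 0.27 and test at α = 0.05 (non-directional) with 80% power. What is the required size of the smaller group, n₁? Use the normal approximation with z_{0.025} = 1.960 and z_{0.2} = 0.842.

With allocation ratio k = n₂/n₁ = 2, Var(x̄₁−x̄₂) = σ²(1/n₁ + 1/(k·n₁)) = σ²·(k+1)/(k·n₁).
So n₁ = (1 + 1/k)·((z_{α/2} + z_β)/d)² = 1.500 × (2.802/0.27)².
n₁ = 1.500 × 107.70 = 161.5.
Round up: n₁ = 162, giving n₂ = 2 × 162 = 324.

n₁ = 162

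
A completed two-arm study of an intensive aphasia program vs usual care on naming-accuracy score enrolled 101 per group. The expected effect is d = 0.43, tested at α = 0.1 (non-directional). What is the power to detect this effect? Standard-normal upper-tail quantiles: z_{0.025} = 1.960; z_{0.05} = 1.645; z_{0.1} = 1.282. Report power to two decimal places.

For two equal groups, power = Φ(d·√(n/2) − z_{α/2}).
d·√(n/2) = 0.43 × √(101/2) = 0.43 × 7.106 = 3.056.
z_β = 3.056 − 1.645 = 1.411.
Power = Φ(1.411) = 0.921.

power ≈ 0.92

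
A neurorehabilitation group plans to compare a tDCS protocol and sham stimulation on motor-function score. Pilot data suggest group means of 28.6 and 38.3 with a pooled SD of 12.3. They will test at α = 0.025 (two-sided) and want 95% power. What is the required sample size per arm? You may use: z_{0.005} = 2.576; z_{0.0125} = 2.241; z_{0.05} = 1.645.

n = 49 per group

Cohen's d = |M₁ − M₂| / SD_pooled = |28.6 − 38.3| / 12.3 = 9.7 / 12.3 = 0.789.
For two independent groups with equal n: n = 2·((z_{α/2} + z_β) / d)².
z_{α/2} + z_β = 2.241 + 1.645 = 3.886.
n = 2 × (3.886 / 0.789)² = 2 × 4.925² = 2 × 24.26 = 48.5.
Round up to the next whole participant.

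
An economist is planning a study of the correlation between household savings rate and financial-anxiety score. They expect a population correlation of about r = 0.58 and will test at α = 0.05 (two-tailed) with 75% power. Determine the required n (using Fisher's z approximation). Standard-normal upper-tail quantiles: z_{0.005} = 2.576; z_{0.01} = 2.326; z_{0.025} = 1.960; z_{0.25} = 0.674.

Fisher's z: C = ½·ln((1+r)/(1−r)) = ½·ln(3.7619) = 0.6625.
n = ((z_{α/2} + z_β)/C)² + 3.
(1.960 + 0.674) / 0.6625 = 2.634 / 0.6625 = 3.976.
n = 3.976² + 3 = 15.81 + 3 = 18.8.
Round up.

n = 19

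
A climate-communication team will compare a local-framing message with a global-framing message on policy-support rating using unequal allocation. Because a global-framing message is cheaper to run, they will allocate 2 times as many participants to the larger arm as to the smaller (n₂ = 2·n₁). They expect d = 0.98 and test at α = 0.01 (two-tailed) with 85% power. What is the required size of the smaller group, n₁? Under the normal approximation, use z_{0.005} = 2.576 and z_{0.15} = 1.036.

n₁ = 21

With allocation ratio k = n₂/n₁ = 2, Var(x̄₁−x̄₂) = σ²(1/n₁ + 1/(k·n₁)) = σ²·(k+1)/(k·n₁).
So n₁ = (1 + 1/k)·((z_{α/2} + z_β)/d)² = 1.500 × (3.612/0.98)².
n₁ = 1.500 × 13.58 = 20.4.
Round up: n₁ = 21, giving n₂ = 2 × 21 = 42.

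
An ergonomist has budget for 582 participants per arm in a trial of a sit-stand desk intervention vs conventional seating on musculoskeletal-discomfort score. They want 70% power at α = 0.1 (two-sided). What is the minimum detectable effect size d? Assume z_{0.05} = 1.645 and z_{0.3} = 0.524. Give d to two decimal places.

d_min ≈ 0.13

For two independent groups of n = 582 each: d_min = (z_{α/2} + z_β)·√(2/n).
z-sum = 1.645 + 0.524 = 2.169.
d_min = 2.169 × √(2/582) = 2.169 × 0.0586 = 0.127.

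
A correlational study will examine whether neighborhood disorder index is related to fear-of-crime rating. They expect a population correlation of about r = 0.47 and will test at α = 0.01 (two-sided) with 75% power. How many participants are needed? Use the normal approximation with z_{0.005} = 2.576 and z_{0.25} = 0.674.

n = 44

Fisher's z: C = ½·ln((1+r)/(1−r)) = ½·ln(2.7736) = 0.5101.
n = ((z_{α/2} + z_β)/C)² + 3.
(2.576 + 0.674) / 0.5101 = 3.250 / 0.5101 = 6.371.
n = 6.371² + 3 = 40.59 + 3 = 43.6.
Round up.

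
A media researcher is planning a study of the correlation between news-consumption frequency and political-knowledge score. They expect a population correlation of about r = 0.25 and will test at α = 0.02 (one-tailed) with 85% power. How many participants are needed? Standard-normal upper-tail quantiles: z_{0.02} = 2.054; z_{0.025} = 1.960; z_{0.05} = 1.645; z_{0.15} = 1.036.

n = 150

Fisher's z: C = ½·ln((1+r)/(1−r)) = ½·ln(1.6667) = 0.2554.
n = ((z_{α} + z_β)/C)² + 3.
(2.054 + 1.036) / 0.2554 = 3.090 / 0.2554 = 12.099.
n = 12.099² + 3 = 146.38 + 3 = 149.4.
Round up.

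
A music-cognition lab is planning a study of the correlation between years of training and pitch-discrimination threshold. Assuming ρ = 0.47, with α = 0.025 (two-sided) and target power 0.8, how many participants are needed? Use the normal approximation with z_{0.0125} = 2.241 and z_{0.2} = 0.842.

n = 40

Fisher's z: C = ½·ln((1+r)/(1−r)) = ½·ln(2.7736) = 0.5101.
n = ((z_{α/2} + z_β)/C)² + 3.
(2.241 + 0.842) / 0.5101 = 3.083 / 0.5101 = 6.044.
n = 6.044² + 3 = 36.53 + 3 = 39.5.
Round up.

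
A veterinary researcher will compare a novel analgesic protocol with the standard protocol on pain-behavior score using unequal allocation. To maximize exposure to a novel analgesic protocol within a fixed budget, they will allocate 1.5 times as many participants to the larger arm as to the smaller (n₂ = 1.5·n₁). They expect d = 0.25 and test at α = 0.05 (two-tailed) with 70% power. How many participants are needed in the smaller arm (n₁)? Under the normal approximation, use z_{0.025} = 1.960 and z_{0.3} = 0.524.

With allocation ratio k = n₂/n₁ = 1.5, Var(x̄₁−x̄₂) = σ²(1/n₁ + 1/(k·n₁)) = σ²·(k+1)/(k·n₁).
So n₁ = (1 + 1/k)·((z_{α/2} + z_β)/d)² = 1.667 × (2.484/0.25)².
n₁ = 1.667 × 98.72 = 164.5.
Round up: n₁ = 165, giving n₂ = ⌈1.5 × 165⌉ = ⌈247.5⌉ = 248.

n₁ = 165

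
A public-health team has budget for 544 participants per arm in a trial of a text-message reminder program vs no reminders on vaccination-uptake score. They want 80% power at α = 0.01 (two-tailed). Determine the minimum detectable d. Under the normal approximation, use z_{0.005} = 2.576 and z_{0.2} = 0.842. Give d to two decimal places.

d_min ≈ 0.21

For two independent groups of n = 544 each: d_min = (z_{α/2} + z_β)·√(2/n).
z-sum = 2.576 + 0.842 = 3.418.
d_min = 3.418 × √(2/544) = 3.418 × 0.0606 = 0.207.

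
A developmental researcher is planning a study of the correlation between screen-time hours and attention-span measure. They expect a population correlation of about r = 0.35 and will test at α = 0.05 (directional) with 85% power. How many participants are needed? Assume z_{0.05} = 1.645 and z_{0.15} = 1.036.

n = 57

Fisher's z: C = ½·ln((1+r)/(1−r)) = ½·ln(2.0769) = 0.3654.
n = ((z_{α} + z_β)/C)² + 3.
(1.645 + 1.036) / 0.3654 = 2.681 / 0.3654 = 7.337.
n = 7.337² + 3 = 53.83 + 3 = 56.8.
Round up.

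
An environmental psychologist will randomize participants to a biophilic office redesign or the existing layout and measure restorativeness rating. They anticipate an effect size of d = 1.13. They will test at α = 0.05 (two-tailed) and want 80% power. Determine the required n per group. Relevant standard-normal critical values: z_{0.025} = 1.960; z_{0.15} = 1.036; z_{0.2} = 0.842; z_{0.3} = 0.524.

n = 13 per group

For two independent groups with equal n: n = 2·((z_{α/2} + z_β) / d)².
z_{α/2} + z_β = 1.960 + 0.842 = 2.802.
n = 2 × (2.802 / 1.13)² = 2 × 2.480² = 2 × 6.15 = 12.3.
Round up to the next whole participant.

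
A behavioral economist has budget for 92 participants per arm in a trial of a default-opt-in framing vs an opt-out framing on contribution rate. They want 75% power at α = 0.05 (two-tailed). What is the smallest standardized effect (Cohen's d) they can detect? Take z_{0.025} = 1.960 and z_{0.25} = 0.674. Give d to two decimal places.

d_min ≈ 0.39

For two independent groups of n = 92 each: d_min = (z_{α/2} + z_β)·√(2/n).
z-sum = 1.960 + 0.674 = 2.634.
d_min = 2.634 × √(2/92) = 2.634 × 0.1474 = 0.388.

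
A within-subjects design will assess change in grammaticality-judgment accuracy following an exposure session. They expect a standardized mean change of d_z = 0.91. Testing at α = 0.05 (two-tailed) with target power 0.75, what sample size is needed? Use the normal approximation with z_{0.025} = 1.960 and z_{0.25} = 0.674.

n = 9 pairs

For a paired (one-sample on differences) test: n = ((z_{α/2} + z_β) / d)².
z_{α/2} + z_β = 1.960 + 0.674 = 2.634.
n = (2.634 / 0.91)² = 2.895² = 8.38.
Round up.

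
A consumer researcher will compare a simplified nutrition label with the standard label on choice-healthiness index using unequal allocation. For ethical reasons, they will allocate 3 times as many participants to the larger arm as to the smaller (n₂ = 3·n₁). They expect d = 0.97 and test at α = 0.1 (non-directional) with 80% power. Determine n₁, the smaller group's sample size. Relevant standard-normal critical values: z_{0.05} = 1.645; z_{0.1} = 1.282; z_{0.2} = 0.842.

n₁ = 9

With allocation ratio k = n₂/n₁ = 3, Var(x̄₁−x̄₂) = σ²(1/n₁ + 1/(k·n₁)) = σ²·(k+1)/(k·n₁).
So n₁ = (1 + 1/k)·((z_{α/2} + z_β)/d)² = 1.333 × (2.487/0.97)².
n₁ = 1.333 × 6.57 = 8.8.
Round up: n₁ = 9, giving n₂ = 3 × 9 = 27.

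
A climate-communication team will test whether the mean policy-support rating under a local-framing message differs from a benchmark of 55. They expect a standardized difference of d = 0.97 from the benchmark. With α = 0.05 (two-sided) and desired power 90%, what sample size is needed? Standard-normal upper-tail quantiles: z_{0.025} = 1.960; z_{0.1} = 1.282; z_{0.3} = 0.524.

n = 12

For a one-sample test: n = ((z_{α/2} + z_β) / d)².
z_{α/2} + z_β = 1.960 + 1.282 = 3.242.
n = (3.242 / 0.97)² = 3.342² = 11.17.
Round up.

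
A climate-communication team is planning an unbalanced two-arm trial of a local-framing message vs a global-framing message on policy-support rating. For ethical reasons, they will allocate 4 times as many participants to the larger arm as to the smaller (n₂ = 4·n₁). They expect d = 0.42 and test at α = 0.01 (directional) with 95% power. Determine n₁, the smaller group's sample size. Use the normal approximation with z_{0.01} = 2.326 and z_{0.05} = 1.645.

With allocation ratio k = n₂/n₁ = 4, Var(x̄₁−x̄₂) = σ²(1/n₁ + 1/(k·n₁)) = σ²·(k+1)/(k·n₁).
So n₁ = (1 + 1/k)·((z_{α} + z_β)/d)² = 1.250 × (3.971/0.42)².
n₁ = 1.250 × 89.39 = 111.7.
Round up: n₁ = 112, giving n₂ = 4 × 112 = 448.

n₁ = 112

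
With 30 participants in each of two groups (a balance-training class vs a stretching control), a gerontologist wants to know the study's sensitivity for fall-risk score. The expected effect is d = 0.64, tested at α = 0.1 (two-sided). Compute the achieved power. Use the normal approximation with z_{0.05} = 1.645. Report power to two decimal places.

power ≈ 0.80

For two equal groups, power = Φ(d·√(n/2) − z_{α/2}).
d·√(n/2) = 0.64 × √(30/2) = 0.64 × 3.873 = 2.479.
z_β = 2.479 − 1.645 = 0.834.
Power = Φ(0.834) = 0.798.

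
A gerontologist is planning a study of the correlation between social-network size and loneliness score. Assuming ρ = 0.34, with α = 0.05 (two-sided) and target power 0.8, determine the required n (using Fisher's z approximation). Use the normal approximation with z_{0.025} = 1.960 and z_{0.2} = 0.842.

Fisher's z: C = ½·ln((1+r)/(1−r)) = ½·ln(2.0303) = 0.3541.
n = ((z_{α/2} + z_β)/C)² + 3.
(1.960 + 0.842) / 0.3541 = 2.802 / 0.3541 = 7.913.
n = 7.913² + 3 = 62.62 + 3 = 65.6.
Round up.

n = 66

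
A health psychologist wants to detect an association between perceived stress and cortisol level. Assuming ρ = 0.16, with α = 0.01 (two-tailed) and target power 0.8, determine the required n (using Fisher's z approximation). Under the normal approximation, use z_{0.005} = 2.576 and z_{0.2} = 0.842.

n = 452

Fisher's z: C = ½·ln((1+r)/(1−r)) = ½·ln(1.3810) = 0.1614.
n = ((z_{α/2} + z_β)/C)² + 3.
(2.576 + 0.842) / 0.1614 = 3.418 / 0.1614 = 21.177.
n = 21.177² + 3 = 448.47 + 3 = 451.5.
Round up.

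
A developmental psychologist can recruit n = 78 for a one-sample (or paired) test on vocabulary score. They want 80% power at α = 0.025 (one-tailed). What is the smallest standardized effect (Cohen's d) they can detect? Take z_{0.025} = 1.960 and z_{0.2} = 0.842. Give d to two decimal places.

d_min ≈ 0.32

For a single sample (or paired design) of n = 78: d_min = (z_{α} + z_β)/√n.
z-sum = 1.960 + 0.842 = 2.802.
d_min = 2.802 / √78 = 2.802 / 8.832 = 0.317.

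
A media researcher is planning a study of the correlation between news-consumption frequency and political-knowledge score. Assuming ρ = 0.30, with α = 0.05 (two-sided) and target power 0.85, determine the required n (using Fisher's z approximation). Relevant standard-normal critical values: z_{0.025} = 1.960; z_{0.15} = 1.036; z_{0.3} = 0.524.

n = 97

Fisher's z: C = ½·ln((1+r)/(1−r)) = ½·ln(1.8571) = 0.3095.
n = ((z_{α/2} + z_β)/C)² + 3.
(1.960 + 1.036) / 0.3095 = 2.996 / 0.3095 = 9.680.
n = 9.680² + 3 = 93.70 + 3 = 96.7.
Round up.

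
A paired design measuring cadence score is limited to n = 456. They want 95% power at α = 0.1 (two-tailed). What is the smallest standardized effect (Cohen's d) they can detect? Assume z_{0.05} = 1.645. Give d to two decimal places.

For a single sample (or paired design) of n = 456: d_min = (z_{α/2} + z_β)/√n.
z-sum = 1.645 + 1.645 = 3.290.
d_min = 3.290 / √456 = 3.290 / 21.354 = 0.154.

d_min ≈ 0.15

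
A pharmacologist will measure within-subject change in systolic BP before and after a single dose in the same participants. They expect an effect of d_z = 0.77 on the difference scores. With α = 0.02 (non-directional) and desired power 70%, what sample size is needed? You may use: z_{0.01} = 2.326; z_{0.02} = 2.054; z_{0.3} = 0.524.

n = 14 pairs

For a paired (one-sample on differences) test: n = ((z_{α/2} + z_β) / d)².
z_{α/2} + z_β = 2.326 + 0.524 = 2.850.
n = (2.850 / 0.77)² = 3.701² = 13.70.
Round up.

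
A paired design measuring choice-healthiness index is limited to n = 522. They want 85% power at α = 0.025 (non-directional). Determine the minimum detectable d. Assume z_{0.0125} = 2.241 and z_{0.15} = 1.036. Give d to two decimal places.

For a single sample (or paired design) of n = 522: d_min = (z_{α/2} + z_β)/√n.
z-sum = 2.241 + 1.036 = 3.277.
d_min = 3.277 / √522 = 3.277 / 22.847 = 0.143.

d_min ≈ 0.14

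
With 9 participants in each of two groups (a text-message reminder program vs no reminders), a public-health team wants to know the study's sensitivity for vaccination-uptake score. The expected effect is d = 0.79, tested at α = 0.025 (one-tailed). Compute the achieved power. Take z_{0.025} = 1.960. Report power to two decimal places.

power ≈ 0.39

For two equal groups, power = Φ(d·√(n/2) − z_{α}).
d·√(n/2) = 0.79 × √(9/2) = 0.79 × 2.121 = 1.676.
z_β = 1.676 − 1.960 = -0.284.
Power = Φ(-0.284) = 0.388.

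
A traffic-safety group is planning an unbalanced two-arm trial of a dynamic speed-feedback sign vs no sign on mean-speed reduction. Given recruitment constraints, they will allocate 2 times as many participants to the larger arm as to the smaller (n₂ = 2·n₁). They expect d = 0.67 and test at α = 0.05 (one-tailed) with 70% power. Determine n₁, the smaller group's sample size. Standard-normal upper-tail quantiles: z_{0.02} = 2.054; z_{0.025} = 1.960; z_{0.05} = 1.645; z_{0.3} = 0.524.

With allocation ratio k = n₂/n₁ = 2, Var(x̄₁−x̄₂) = σ²(1/n₁ + 1/(k·n₁)) = σ²·(k+1)/(k·n₁).
So n₁ = (1 + 1/k)·((z_{α} + z_β)/d)² = 1.500 × (2.169/0.67)².
n₁ = 1.500 × 10.48 = 15.7.
Round up: n₁ = 16, giving n₂ = 2 × 16 = 32.

n₁ = 16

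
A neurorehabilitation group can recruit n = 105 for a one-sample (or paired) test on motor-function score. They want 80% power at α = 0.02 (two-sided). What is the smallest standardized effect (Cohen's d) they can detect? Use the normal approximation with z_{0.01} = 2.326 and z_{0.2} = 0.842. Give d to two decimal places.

d_min ≈ 0.31

For a single sample (or paired design) of n = 105: d_min = (z_{α/2} + z_β)/√n.
z-sum = 2.326 + 0.842 = 3.168.
d_min = 3.168 / √105 = 3.168 / 10.247 = 0.309.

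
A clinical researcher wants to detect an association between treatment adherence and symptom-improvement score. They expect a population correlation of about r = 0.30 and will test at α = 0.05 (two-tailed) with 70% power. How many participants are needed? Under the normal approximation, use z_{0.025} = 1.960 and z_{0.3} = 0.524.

Fisher's z: C = ½·ln((1+r)/(1−r)) = ½·ln(1.8571) = 0.3095.
n = ((z_{α/2} + z_β)/C)² + 3.
(1.960 + 0.524) / 0.3095 = 2.484 / 0.3095 = 8.026.
n = 8.026² + 3 = 64.41 + 3 = 67.4.
Round up.

n = 68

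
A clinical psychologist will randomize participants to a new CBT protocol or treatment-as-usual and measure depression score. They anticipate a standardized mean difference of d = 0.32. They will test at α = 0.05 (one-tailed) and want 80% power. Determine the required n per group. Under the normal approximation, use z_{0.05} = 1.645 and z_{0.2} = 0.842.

For two independent groups with equal n: n = 2·((z_{α} + z_β) / d)².
z_{α} + z_β = 1.645 + 0.842 = 2.487.
n = 2 × (2.487 / 0.32)² = 2 × 7.772² = 2 × 60.40 = 120.8.
Round up to the next whole participant.

n = 121 per group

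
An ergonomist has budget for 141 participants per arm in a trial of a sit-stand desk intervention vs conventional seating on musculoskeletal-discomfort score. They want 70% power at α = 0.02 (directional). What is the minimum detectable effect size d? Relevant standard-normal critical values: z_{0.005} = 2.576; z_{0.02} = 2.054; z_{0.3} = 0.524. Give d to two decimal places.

d_min ≈ 0.31

For two independent groups of n = 141 each: d_min = (z_{α} + z_β)·√(2/n).
z-sum = 2.054 + 0.524 = 2.578.
d_min = 2.578 × √(2/141) = 2.578 × 0.1191 = 0.307.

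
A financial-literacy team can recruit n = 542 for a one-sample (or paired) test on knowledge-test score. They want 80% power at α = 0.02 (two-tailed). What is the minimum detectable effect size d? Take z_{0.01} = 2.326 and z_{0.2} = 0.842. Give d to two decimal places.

For a single sample (or paired design) of n = 542: d_min = (z_{α/2} + z_β)/√n.
z-sum = 2.326 + 0.842 = 3.168.
d_min = 3.168 / √542 = 3.168 / 23.281 = 0.136.

d_min ≈ 0.14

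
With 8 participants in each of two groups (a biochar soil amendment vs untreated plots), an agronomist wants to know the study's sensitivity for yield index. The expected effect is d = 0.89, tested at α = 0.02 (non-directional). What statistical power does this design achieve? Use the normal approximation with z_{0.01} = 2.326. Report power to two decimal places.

For two equal groups, power = Φ(d·√(n/2) − z_{α/2}).
d·√(n/2) = 0.89 × √(8/2) = 0.89 × 2.000 = 1.780.
z_β = 1.780 − 2.326 = -0.546.
Power = Φ(-0.546) = 0.293.

power ≈ 0.29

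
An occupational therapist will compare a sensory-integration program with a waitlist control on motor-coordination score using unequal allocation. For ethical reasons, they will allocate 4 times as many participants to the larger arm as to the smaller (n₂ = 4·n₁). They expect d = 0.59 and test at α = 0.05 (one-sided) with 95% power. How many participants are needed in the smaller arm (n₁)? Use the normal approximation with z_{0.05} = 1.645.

With allocation ratio k = n₂/n₁ = 4, Var(x̄₁−x̄₂) = σ²(1/n₁ + 1/(k·n₁)) = σ²·(k+1)/(k·n₁).
So n₁ = (1 + 1/k)·((z_{α} + z_β)/d)² = 1.250 × (3.290/0.59)².
n₁ = 1.250 × 31.09 = 38.9.
Round up: n₁ = 39, giving n₂ = 4 × 39 = 156.

n₁ = 39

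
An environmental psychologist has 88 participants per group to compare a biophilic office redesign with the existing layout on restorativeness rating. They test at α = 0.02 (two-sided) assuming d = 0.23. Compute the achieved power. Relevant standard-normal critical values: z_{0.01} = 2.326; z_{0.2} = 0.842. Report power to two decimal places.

For two equal groups, power = Φ(d·√(n/2) − z_{α/2}).
d·√(n/2) = 0.23 × √(88/2) = 0.23 × 6.633 = 1.526.
z_β = 1.526 − 2.326 = -0.800.
Power = Φ(-0.800) = 0.212.

power ≈ 0.21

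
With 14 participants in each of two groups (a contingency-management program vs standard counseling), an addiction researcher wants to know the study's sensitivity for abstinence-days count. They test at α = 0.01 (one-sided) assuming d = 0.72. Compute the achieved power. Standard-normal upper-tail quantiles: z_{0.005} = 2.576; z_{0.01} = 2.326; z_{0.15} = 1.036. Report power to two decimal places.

For two equal groups, power = Φ(d·√(n/2) − z_{α}).
d·√(n/2) = 0.72 × √(14/2) = 0.72 × 2.646 = 1.905.
z_β = 1.905 − 2.326 = -0.421.
Power = Φ(-0.421) = 0.337.

power ≈ 0.34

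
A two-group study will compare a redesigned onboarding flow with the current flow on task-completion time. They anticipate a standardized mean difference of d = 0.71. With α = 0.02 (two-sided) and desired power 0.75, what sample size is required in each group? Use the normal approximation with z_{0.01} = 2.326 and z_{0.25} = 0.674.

n = 36 per group

For two independent groups with equal n: n = 2·((z_{α/2} + z_β) / d)².
z_{α/2} + z_β = 2.326 + 0.674 = 3.000.
n = 2 × (3.000 / 0.71)² = 2 × 4.225² = 2 × 17.85 = 35.7.
Round up to the next whole participant.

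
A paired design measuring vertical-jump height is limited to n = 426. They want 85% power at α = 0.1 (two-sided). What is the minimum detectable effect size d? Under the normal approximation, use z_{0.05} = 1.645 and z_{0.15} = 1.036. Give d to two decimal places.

For a single sample (or paired design) of n = 426: d_min = (z_{α/2} + z_β)/√n.
z-sum = 1.645 + 1.036 = 2.681.
d_min = 2.681 / √426 = 2.681 / 20.640 = 0.130.

d_min ≈ 0.13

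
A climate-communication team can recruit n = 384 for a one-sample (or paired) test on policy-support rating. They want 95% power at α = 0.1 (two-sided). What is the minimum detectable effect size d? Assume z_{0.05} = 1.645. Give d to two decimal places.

d_min ≈ 0.17

For a single sample (or paired design) of n = 384: d_min = (z_{α/2} + z_β)/√n.
z-sum = 1.645 + 1.645 = 3.290.
d_min = 3.290 / √384 = 3.290 / 19.596 = 0.168.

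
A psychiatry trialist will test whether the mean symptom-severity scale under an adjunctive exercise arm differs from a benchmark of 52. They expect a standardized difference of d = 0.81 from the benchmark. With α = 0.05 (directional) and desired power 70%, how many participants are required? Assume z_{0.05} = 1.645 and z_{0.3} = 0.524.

For a one-sample test: n = ((z_{α} + z_β) / d)².
z_{α} + z_β = 1.645 + 0.524 = 2.169.
n = (2.169 / 0.81)² = 2.678² = 7.17.
Round up.

n = 8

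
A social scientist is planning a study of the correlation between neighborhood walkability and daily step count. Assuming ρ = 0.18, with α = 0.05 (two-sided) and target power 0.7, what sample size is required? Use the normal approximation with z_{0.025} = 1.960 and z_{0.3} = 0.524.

Fisher's z: C = ½·ln((1+r)/(1−r)) = ½·ln(1.4390) = 0.1820.
n = ((z_{α/2} + z_β)/C)² + 3.
(1.960 + 0.524) / 0.1820 = 2.484 / 0.1820 = 13.648.
n = 13.648² + 3 = 186.28 + 3 = 189.3.
Round up.

n = 190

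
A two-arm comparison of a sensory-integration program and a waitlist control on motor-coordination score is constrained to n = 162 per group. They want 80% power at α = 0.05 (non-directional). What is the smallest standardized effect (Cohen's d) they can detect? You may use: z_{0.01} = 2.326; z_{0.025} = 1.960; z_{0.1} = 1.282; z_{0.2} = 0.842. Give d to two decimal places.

For two independent groups of n = 162 each: d_min = (z_{α/2} + z_β)·√(2/n).
z-sum = 1.960 + 0.842 = 2.802.
d_min = 2.802 × √(2/162) = 2.802 × 0.1111 = 0.311.

d_min ≈ 0.31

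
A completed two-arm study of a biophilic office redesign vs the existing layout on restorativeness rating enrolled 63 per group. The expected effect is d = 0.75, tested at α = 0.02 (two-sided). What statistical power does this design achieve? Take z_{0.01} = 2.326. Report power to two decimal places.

power ≈ 0.97

For two equal groups, power = Φ(d·√(n/2) − z_{α/2}).
d·√(n/2) = 0.75 × √(63/2) = 0.75 × 5.612 = 4.209.
z_β = 4.209 − 2.326 = 1.883.
Power = Φ(1.883) = 0.970.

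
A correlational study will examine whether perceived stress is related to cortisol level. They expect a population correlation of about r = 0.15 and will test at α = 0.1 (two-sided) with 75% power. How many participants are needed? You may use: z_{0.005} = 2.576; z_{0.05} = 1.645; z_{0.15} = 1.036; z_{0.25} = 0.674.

n = 239

Fisher's z: C = ½·ln((1+r)/(1−r)) = ½·ln(1.3529) = 0.1511.
n = ((z_{α/2} + z_β)/C)² + 3.
(1.645 + 0.674) / 0.1511 = 2.319 / 0.1511 = 15.347.
n = 15.347² + 3 = 235.54 + 3 = 238.5.
Round up.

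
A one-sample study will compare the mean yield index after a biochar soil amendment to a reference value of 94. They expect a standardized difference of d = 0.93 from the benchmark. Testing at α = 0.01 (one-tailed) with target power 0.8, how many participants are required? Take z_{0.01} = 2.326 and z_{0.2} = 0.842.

n = 12

For a one-sample test: n = ((z_{α} + z_β) / d)².
z_{α} + z_β = 2.326 + 0.842 = 3.168.
n = (3.168 / 0.93)² = 3.406² = 11.60.
Round up.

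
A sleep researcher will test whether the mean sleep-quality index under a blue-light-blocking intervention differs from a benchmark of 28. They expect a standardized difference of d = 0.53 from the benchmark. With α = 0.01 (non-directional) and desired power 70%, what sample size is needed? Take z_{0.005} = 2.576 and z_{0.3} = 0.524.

For a one-sample test: n = ((z_{α/2} + z_β) / d)².
z_{α/2} + z_β = 2.576 + 0.524 = 3.100.
n = (3.100 / 0.53)² = 5.849² = 34.21.
Round up.

n = 35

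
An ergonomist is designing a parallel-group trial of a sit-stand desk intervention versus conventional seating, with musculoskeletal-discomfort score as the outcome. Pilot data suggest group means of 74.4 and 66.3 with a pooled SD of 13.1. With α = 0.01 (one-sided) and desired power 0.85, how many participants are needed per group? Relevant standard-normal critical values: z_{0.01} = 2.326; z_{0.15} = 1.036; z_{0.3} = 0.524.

n = 60 per group

Cohen's d = |M₁ − M₂| / SD_pooled = |74.4 − 66.3| / 13.1 = 8.1 / 13.1 = 0.618.
For two independent groups with equal n: n = 2·((z_{α} + z_β) / d)².
z_{α} + z_β = 2.326 + 1.036 = 3.362.
n = 2 × (3.362 / 0.618)² = 2 × 5.440² = 2 × 29.60 = 59.2.
Round up to the next whole participant.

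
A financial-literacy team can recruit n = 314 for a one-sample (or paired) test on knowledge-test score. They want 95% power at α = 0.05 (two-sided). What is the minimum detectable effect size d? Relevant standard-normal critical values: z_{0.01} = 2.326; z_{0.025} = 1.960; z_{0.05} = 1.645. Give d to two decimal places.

d_min ≈ 0.20

For a single sample (or paired design) of n = 314: d_min = (z_{α/2} + z_β)/√n.
z-sum = 1.960 + 1.645 = 3.605.
d_min = 3.605 / √314 = 3.605 / 17.720 = 0.203.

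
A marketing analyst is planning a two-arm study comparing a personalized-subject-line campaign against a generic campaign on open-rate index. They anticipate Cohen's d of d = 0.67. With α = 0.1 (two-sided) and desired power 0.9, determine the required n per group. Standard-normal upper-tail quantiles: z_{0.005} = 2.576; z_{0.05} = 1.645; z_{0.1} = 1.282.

n = 39 per group

For two independent groups with equal n: n = 2·((z_{α/2} + z_β) / d)².
z_{α/2} + z_β = 1.645 + 1.282 = 2.927.
n = 2 × (2.927 / 0.67)² = 2 × 4.369² = 2 × 19.09 = 38.2.
Round up to the next whole participant.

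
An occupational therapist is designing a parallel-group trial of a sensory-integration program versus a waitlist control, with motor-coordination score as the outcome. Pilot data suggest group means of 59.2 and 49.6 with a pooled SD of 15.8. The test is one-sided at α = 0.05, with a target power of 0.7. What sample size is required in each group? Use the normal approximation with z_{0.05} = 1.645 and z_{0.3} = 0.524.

n = 26 per group

Cohen's d = |M₁ − M₂| / SD_pooled = |59.2 − 49.6| / 15.8 = 9.6 / 15.8 = 0.608.
For two independent groups with equal n: n = 2·((z_{α} + z_β) / d)².
z_{α} + z_β = 1.645 + 0.524 = 2.169.
n = 2 × (2.169 / 0.608)² = 2 × 3.567² = 2 × 12.73 = 25.5.
Round up to the next whole participant.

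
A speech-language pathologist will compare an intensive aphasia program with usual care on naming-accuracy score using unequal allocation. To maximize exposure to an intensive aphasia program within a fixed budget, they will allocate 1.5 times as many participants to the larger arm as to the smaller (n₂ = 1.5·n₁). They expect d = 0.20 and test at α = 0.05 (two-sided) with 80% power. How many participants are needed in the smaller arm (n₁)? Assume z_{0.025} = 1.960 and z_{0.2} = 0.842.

n₁ = 328

With allocation ratio k = n₂/n₁ = 1.5, Var(x̄₁−x̄₂) = σ²(1/n₁ + 1/(k·n₁)) = σ²·(k+1)/(k·n₁).
So n₁ = (1 + 1/k)·((z_{α/2} + z_β)/d)² = 1.667 × (2.802/0.20)².
n₁ = 1.667 × 196.28 = 327.1.
Round up: n₁ = 328, giving n₂ = 1.5 × 328 = 492.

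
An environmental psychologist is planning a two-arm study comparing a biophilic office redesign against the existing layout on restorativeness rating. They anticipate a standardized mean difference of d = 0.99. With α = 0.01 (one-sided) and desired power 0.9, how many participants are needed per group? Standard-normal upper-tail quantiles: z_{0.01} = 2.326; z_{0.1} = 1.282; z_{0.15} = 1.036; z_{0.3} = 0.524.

For two independent groups with equal n: n = 2·((z_{α} + z_β) / d)².
z_{α} + z_β = 2.326 + 1.282 = 3.608.
n = 2 × (3.608 / 0.99)² = 2 × 3.644² = 2 × 13.28 = 26.6.
Round up to the next whole participant.

n = 27 per group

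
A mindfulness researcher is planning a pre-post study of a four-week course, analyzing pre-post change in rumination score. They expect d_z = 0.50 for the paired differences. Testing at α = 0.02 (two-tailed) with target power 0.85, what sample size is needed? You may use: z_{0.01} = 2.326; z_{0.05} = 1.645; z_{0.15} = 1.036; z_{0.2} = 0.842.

n = 46 pairs

For a paired (one-sample on differences) test: n = ((z_{α/2} + z_β) / d)².
z_{α/2} + z_β = 2.326 + 1.036 = 3.362.
n = (3.362 / 0.50)² = 6.724² = 45.21.
Round up.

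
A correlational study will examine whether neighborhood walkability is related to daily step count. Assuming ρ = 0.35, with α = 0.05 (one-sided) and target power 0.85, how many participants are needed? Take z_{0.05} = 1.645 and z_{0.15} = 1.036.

Fisher's z: C = ½·ln((1+r)/(1−r)) = ½·ln(2.0769) = 0.3654.
n = ((z_{α} + z_β)/C)² + 3.
(1.645 + 1.036) / 0.3654 = 2.681 / 0.3654 = 7.337.
n = 7.337² + 3 = 53.83 + 3 = 56.8.
Round up.

n = 57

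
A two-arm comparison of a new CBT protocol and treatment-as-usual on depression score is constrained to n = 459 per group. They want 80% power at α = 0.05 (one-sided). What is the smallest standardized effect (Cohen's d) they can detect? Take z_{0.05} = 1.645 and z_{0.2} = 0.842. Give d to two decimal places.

d_min ≈ 0.16

For two independent groups of n = 459 each: d_min = (z_{α} + z_β)·√(2/n).
z-sum = 1.645 + 0.842 = 2.487.
d_min = 2.487 × √(2/459) = 2.487 × 0.0660 = 0.164.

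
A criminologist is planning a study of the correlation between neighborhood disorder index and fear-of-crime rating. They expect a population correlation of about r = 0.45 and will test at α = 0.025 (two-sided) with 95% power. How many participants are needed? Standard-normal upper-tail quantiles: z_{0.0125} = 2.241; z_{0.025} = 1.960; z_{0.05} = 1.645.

n = 68

Fisher's z: C = ½·ln((1+r)/(1−r)) = ½·ln(2.6364) = 0.4847.
n = ((z_{α/2} + z_β)/C)² + 3.
(2.241 + 1.645) / 0.4847 = 3.886 / 0.4847 = 8.017.
n = 8.017² + 3 = 64.28 + 3 = 67.3.
Round up.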